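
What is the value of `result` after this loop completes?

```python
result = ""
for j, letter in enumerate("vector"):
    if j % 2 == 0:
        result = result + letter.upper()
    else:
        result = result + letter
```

Uppercase even positions in 'vector'
`result` takes the values: "" → "V" → "Ve" → "VeC" → "VeCt" → "VeCtO" → "VeCtOr"

Answer: "VeCtOr"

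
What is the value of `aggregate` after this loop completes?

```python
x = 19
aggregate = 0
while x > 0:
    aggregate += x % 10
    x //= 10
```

Sum digits of 19
`aggregate` takes the values: 0 → 9 → 10

Answer: 10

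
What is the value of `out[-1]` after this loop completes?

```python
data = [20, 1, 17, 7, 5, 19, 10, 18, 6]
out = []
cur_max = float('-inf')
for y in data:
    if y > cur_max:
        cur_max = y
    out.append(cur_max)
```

Running max ends at 20
`out` takes the values: [] → [20] → [20, 20] → [20, 20, 20] → [20, 20, 20, 20] → [20, 20, 20, 20, 20] → [20, 20, 20, 20, 20, 20] → [20, 20, 20, 20, 20, 20, 20] → [20, 20, 20, 20, 20, 20, 20, 20] → [20, 20, 20, 20, 20, 20, 20, 20, 20]
So `out[-1]` = 20

Answer: 20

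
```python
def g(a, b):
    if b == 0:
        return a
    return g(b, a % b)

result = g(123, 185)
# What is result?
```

g(123, 185) -> g(185, 123) -> g(123, 62) -> g(62, 61) -> g(61, 1) -> g(1, 0) -> 1

Answer: 1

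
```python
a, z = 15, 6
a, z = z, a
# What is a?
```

Trace:
`a, z = 15, 6` → a = 15; z = 6
`a, z = z, a` → a = 6; z = 15
So a = 6

Answer: 6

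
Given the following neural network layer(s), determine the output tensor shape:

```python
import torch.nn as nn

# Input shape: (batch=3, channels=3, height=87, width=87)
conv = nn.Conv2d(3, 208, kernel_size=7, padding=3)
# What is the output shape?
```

Input: (3, 3, 87, 87) -> Output: (3, 208, 87, 87)

Answer: (3, 208, 87, 87)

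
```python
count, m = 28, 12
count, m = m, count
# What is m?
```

Trace:
`count, m = 28, 12` → count = 28; m = 12
`count, m = m, count` → count = 12; m = 28
So m = 28

Answer: 28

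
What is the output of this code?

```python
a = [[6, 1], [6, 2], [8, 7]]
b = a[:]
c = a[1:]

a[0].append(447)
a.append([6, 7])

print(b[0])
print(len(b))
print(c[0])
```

Key concept: slice with nested mutation.
Step by step:
`a = [[6, 1], [6, 2], [8, 7]]` → a = [[6, 1], [6, 2], [8, 7]]
`b = a[:]` → b = [[6, 1], [6, 2], [8, 7]]
`c = a[1:]` → c = [[6, 2], [8, 7]]
`a[0].append(447)` → a = [[6, 1, 447], [6, 2], [8, 7]]; b = [[6, 1, 447], [6, 2], [8, 7]]
`a.append([6, 7])` → a = [[6, 1, 447], [6, 2], [8, 7], [6, 7]]
`print(b[0])` → prints [6, 1, 447]
`print(len(b))` → prints 3
`print(c[0])` → prints [6, 2]

Answer:
[6, 1, 447]
3
[6, 2]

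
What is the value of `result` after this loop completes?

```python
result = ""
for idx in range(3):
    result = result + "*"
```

Repeat '*' 3 times
`result` takes the values: "" → "*" → "**" → "***"

Answer: "***"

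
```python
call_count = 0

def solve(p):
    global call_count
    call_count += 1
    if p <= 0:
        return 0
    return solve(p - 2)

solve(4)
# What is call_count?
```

Linear recursion stepping by 2: 3 calls from p=4 down to ≤0.

Answer: 3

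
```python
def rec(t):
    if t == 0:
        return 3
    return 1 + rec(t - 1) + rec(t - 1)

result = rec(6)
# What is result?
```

rec(t) = 1 + 2·rec(t-1), rec(0)=3. Closed form: (3+1)·2^6 - 1 = 255.

Answer: 255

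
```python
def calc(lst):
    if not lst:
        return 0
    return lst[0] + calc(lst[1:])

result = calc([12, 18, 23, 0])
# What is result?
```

12 + 18 + 23 + 0 + 0 = 53

Answer: 53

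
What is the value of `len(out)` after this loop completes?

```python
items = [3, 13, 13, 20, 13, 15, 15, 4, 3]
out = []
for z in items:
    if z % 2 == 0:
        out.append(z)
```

Count even numbers in [3, 13, 13, 20, 13, 15, 15, 4, 3]
`out` takes the values: [] → [20] → [20, 4]
So `len(out)` = 2

Answer: 2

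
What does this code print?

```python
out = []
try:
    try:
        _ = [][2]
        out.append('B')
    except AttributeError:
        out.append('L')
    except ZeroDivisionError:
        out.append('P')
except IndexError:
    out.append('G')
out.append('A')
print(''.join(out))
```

Execution trace: 'G' (outer except IndexError) → 'A' (after the try/except). Output: GA

Answer: GA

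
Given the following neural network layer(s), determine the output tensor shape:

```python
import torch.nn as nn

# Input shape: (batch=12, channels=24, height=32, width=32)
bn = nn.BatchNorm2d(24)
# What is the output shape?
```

Input: (12, 24, 32, 32) -> Output: (12, 24, 32, 32)

Answer: (12, 24, 32, 32)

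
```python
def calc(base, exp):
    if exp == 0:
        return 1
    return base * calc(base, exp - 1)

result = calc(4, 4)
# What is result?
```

calc(4, 4) = 4 * 4 * 4 * 4 = 256

Answer: 256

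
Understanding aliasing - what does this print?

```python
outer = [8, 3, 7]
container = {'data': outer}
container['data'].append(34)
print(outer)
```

Key concept: dict holds reference to list.
Step by step:
`outer = [8, 3, 7]` → outer = [8, 3, 7]
`container = {'data': outer}` → container = {'data': [8, 3, 7]}
`container['data'].append(34)` → outer = [8, 3, 7, 34]; container = {'data': [8, 3, 7, 34]}
`print(outer)` → prints [8, 3, 7, 34]

Answer: [8, 3, 7, 34]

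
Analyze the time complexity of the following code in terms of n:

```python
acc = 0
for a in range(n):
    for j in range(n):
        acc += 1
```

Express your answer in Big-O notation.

Each loop level contributes: n × n. Multiplying the contributions gives O(n^2).

Answer: O(n^2)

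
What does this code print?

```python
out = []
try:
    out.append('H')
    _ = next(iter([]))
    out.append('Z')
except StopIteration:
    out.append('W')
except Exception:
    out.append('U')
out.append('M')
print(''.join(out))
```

Execution trace: 'H' (try body) → 'W' (except StopIteration) → 'M' (after the try/except). Output: HWM

Answer: HWM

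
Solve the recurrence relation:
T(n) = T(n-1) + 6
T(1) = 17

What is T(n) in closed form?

Unrolling: T(n) = T(1) + 6·(n-1) = 17 + 6(n-1) = 6n + 11.

Answer: T(n) = 6n + 11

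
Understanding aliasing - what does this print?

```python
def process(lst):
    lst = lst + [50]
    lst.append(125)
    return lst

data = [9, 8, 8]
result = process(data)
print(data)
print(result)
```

Key concept: rebinding parameter vs mutation.
Step by step:
`data = [9, 8, 8]` → data = [9, 8, 8]
`result = process(data)` → result = [9, 8, 8, 50, 125]
`print(data)` → prints [9, 8, 8]
`print(result)` → prints [9, 8, 8, 50, 125]

Answer:
[9, 8, 8]
[9, 8, 8, 50, 125]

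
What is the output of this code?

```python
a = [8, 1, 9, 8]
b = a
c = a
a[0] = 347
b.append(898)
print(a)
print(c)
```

Key concept: multiple aliases.
Step by step:
`a = [8, 1, 9, 8]` → a = [8, 1, 9, 8]
`b = a` → b = [8, 1, 9, 8] (same object as a)
`c = a` → c = [8, 1, 9, 8] (same object as a, b)
`a[0] = 347` → a = [347, 1, 9, 8] (same object as b, c); b = [347, 1, 9, 8] (same object as a, c); c = [347, 1, 9, 8] (same object as a, b)
`b.append(898)` → a = [347, 1, 9, 8, 898] (same object as b, c); b = [347, 1, 9, 8, 898] (same object as a, c); c = [347, 1, 9, 8, 898] (same object as a, b)
`print(a)` → prints [347, 1, 9, 8, 898]
`print(c)` → prints [347, 1, 9, 8, 898]

Answer:
[347, 1, 9, 8, 898]
[347, 1, 9, 8, 898]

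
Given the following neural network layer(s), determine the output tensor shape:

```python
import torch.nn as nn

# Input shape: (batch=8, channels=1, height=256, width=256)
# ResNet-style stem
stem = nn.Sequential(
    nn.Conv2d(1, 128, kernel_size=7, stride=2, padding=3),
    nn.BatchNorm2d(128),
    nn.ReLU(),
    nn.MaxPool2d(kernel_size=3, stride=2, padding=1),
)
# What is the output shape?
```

Input: (8, 1, 256, 256) -> after Conv2d 7x7 stride=2: (8, 128, 128, 128) -> Output: (8, 128, 64, 64)

Answer: (8, 128, 64, 64)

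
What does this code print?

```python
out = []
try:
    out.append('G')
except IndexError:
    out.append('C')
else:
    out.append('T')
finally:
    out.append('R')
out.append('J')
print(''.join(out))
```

Execution trace: 'G' (try body, no exception) → 'T' (else) → 'R' (finally) → 'J' (after the try/except). Output: GTRJ

Answer: GTRJ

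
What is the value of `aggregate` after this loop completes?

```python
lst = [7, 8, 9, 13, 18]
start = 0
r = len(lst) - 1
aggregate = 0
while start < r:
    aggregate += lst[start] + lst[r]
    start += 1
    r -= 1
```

Sum of pairs from ends
`aggregate` takes the values: 0 → 25 → 46

Answer: 46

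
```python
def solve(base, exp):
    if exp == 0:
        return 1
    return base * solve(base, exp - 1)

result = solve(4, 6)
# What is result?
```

solve(4, 6) = 4 * 4 * 4 * 4 * 4 * 4 = 4096

Answer: 4096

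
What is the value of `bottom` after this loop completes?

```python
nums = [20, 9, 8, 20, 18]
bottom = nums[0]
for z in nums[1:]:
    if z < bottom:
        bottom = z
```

Minimum of [20, 9, 8, 20, 18]
`bottom` takes the values: 20 → 9 → 8

Answer: 8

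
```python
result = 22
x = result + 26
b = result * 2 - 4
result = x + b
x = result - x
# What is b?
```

Trace:
`result = 22` → result = 22
`x = result + 26` → x = 48
`b = result * 2 - 4` → b = 40
`result = x + b` → result = 88
`x = result - x` → x = 40
So b = 40

Answer: 40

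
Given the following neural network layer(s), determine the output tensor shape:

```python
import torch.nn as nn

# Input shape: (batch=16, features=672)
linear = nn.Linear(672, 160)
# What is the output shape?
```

Input: (16, 672) -> Output: (16, 160)

Answer: (16, 160)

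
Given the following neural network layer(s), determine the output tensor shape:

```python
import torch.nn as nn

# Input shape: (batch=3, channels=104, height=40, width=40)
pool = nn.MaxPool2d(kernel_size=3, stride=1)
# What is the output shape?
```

Input: (3, 104, 40, 40) -> Output: (3, 104, 38, 38)

Answer: (3, 104, 38, 38)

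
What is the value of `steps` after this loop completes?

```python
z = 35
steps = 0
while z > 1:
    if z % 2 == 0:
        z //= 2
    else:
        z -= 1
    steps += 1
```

Steps to reduce 35 to 1
`steps` takes the values: 0 → 1 → 2 → 3 → 4 → 5 → 6 → 7

Answer: 7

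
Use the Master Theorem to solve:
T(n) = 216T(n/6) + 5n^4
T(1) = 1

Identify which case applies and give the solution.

a=216, b=6, f(n)=5n^4. log_6(216) = 3. Since c=4 > 3 and the regularity condition holds (216(n/6)^4 = (216/6^4)n^4 with 216/6^4 < 1), Case 3 applies: T(n) = Θ(f(n)) = O(n^4).

Answer: O(n^4) - Case 3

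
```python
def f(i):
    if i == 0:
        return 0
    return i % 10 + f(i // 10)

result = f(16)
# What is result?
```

Sum of digits of 16: 6 + 1 = 7

Answer: 7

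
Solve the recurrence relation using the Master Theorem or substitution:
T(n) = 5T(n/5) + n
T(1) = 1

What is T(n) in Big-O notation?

By Master Theorem: a=5, b=5, f(n)=n. Since log_5(5) = 1 and f(n) = Θ(n^1), Case 2 applies. T(n) = O(n log n).

Answer: O(n log n)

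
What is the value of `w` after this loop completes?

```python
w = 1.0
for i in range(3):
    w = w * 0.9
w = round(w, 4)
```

Exponential decay: 1.0 * 0.9^3
`w` takes the values: 1.0 → 0.9 → 0.81 → 0.729

Answer: 0.729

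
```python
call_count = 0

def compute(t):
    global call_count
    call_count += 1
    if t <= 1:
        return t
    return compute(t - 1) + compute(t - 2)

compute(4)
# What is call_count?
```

Calls(t) = 1 + Calls(t-1) + Calls(t-2); Calls(0)=Calls(1)=1. For t=4 this gives 9.

Answer: 9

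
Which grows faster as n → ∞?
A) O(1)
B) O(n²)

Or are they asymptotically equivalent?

O(1) vs O(n²): Higher order terms dominate.

Answer: B) O(n²) grows faster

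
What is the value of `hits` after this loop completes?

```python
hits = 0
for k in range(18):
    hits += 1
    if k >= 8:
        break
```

Loop breaks when k reaches 8, hits is 9
`hits` takes the values: 0 → 1 → 2 → 3 → 4 → 5 → 6 → 7 → 8 → 9

Answer: 9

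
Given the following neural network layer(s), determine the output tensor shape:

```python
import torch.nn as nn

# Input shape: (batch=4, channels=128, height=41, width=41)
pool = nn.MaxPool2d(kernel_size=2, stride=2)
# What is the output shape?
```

Input: (4, 128, 41, 41) -> Output: (4, 128, 20, 20)

Answer: (4, 128, 20, 20)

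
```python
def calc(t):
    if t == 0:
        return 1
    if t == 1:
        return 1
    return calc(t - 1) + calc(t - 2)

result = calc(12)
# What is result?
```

Build up from base cases: calc(0)=1, calc(1)=1, calc(2)=2, calc(3)=3, calc(4)=5, calc(5)=8, calc(6)=13, ..., calc(12)=233

Answer: 233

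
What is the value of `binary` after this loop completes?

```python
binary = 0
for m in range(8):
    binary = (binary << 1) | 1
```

Build 8 consecutive 1-bits: 0b11111111
`binary` takes the values: 0 → 1 → 3 → 7 → 15 → 31 → 63 → 127 → 255

Answer: 255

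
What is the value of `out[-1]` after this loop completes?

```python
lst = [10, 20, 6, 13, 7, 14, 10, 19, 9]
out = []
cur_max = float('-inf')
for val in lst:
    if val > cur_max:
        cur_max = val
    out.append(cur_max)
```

Running max ends at 20
`out` takes the values: [] → [10] → [10, 20] → [10, 20, 20] → [10, 20, 20, 20] → [10, 20, 20, 20, 20] → [10, 20, 20, 20, 20, 20] → [10, 20, 20, 20, 20, 20, 20] → [10, 20, 20, 20, 20, 20, 20, 20] → [10, 20, 20, 20, 20, 20, 20, 20, 20]
So `out[-1]` = 20

Answer: 20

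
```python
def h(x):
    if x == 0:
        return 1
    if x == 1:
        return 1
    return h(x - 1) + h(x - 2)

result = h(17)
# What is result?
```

Build up from base cases: h(0)=1, h(1)=1, h(2)=2, h(3)=3, h(4)=5, h(5)=8, h(6)=13, ..., h(17)=2584

Answer: 2584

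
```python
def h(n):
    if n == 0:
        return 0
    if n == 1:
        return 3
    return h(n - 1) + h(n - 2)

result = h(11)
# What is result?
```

Build up from base cases: h(0)=0, h(1)=3, h(2)=3, h(3)=6, h(4)=9, h(5)=15, h(6)=24, ..., h(11)=267

Answer: 267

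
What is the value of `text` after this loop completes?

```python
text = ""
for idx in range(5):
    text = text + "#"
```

Repeat '#' 5 times
`text` takes the values: "" → "#" → "##" → "###" → "####" → "#####"

Answer: "#####"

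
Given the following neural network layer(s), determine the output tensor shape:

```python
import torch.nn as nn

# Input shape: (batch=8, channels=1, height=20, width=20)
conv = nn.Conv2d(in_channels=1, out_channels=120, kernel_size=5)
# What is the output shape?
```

Input: (8, 1, 20, 20) -> Output: (8, 120, 16, 16)

Answer: (8, 120, 16, 16)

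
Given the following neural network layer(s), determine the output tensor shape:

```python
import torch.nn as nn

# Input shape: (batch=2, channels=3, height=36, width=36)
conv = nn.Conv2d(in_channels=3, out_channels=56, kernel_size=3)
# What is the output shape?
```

Input: (2, 3, 36, 36) -> Output: (2, 56, 34, 34)

Answer: (2, 56, 34, 34)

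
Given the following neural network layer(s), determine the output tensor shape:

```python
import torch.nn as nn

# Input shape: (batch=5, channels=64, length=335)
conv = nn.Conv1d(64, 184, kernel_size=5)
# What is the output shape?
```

Input: (5, 64, 335) -> Output: (5, 184, 331)

Answer: (5, 184, 331)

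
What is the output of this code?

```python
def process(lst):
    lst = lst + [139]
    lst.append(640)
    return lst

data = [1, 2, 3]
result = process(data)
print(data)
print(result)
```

Key concept: rebinding parameter vs mutation.
Step by step:
`data = [1, 2, 3]` → data = [1, 2, 3]
`result = process(data)` → result = [1, 2, 3, 139, 640]
`print(data)` → prints [1, 2, 3]
`print(result)` → prints [1, 2, 3, 139, 640]

Answer:
[1, 2, 3]
[1, 2, 3, 139, 640]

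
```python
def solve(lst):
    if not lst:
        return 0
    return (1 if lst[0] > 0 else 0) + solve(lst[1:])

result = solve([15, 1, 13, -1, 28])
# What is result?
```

Count of positive elements in [15, 1, 13, -1, 28] = 4

Answer: 4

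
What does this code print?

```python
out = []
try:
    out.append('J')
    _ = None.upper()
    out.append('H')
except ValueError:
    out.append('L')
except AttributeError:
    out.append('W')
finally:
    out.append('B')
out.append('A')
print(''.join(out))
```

Execution trace: 'J' (try body) → 'W' (except AttributeError) → 'B' (finally) → 'A' (after the try/except). Output: JWBA

Answer: JWBA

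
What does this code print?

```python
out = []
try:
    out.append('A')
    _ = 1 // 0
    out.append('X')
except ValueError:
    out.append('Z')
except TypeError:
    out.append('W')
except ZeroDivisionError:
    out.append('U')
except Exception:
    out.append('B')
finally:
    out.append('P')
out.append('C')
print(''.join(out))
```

Execution trace: 'A' (try body) → 'U' (except ZeroDivisionError) → 'P' (finally) → 'C' (after the try/except). Output: AUPC

Answer: AUPC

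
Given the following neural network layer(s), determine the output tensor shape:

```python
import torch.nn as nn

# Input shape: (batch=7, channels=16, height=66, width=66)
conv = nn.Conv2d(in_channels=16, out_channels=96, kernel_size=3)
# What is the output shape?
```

Input: (7, 16, 66, 66) -> Output: (7, 96, 64, 64)

Answer: (7, 96, 64, 64)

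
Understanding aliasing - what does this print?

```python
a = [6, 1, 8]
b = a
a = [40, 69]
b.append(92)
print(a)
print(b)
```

Key concept: rebinding vs mutation: a is rebound to a new list, b still points at the original.
Step by step:
`a = [6, 1, 8]` → a = [6, 1, 8]
`b = a` → b = [6, 1, 8] (same object as a)
`a = [40, 69]` → a = [40, 69]
`b.append(92)` → b = [6, 1, 8, 92]
`print(a)` → prints [40, 69]
`print(b)` → prints [6, 1, 8, 92]

Answer:
[40, 69]
[6, 1, 8, 92]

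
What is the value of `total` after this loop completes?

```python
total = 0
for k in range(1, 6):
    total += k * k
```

Sum of squares 1² to 5² = 55
`total` takes the values: 0 → 1 → 5 → 14 → 30 → 55

Answer: 55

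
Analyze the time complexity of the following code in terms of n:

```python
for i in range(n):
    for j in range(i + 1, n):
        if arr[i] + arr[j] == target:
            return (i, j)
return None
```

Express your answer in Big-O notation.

This is Two sum brute force. Time complexity: O(n²).

Answer: O(n²)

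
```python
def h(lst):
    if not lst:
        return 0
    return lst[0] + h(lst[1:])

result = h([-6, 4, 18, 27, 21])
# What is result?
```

(-6) + 4 + 18 + 27 + 21 + 0 = 64

Answer: 64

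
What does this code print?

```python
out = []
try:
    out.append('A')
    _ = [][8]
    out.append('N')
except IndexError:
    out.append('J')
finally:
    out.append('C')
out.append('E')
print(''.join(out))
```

Execution trace: 'A' (try body) → 'J' (except IndexError) → 'C' (finally) → 'E' (after the try/except). Output: AJCE

Answer: AJCE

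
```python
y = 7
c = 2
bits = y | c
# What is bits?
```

Trace:
`y = 7` → y = 7
`c = 2` → c = 2
`bits = y | c` → bits = 7
So bits = 7

Answer: 7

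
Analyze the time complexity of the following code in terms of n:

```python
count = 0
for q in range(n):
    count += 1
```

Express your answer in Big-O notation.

Each loop level contributes: n. Multiplying the contributions gives O(n).

Answer: O(n)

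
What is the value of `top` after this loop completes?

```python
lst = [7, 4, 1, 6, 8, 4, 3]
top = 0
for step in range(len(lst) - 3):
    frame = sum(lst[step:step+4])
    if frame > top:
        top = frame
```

Max sum of 4-element window in [7, 4, 1, 6, 8, 4, 3]
`top` takes the values: 0 → 18 → 19 → 21

Answer: 21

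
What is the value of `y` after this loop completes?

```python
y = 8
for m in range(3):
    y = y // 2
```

Halve 3 times: 8 // 2^3 = 1
`y` takes the values: 8 → 4 → 2 → 1

Answer: 1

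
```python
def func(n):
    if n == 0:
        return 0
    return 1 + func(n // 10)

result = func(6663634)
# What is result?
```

Count of digits of 6663634: 7

Answer: 7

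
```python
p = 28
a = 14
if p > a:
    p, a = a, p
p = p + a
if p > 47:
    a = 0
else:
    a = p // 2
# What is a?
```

Trace:
`p = 28` → p = 28
`a = 14` → a = 14
`if p > a: ...` → p > a is True → p = 14; a = 28
`p = p + a` → p = 42
`if p > 47: ...` → p > 47 is False, take else branch → a = 21
So a = 21

Answer: 21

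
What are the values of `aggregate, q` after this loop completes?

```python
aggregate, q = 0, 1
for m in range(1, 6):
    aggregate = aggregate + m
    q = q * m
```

Sum and factorial of 1 to 5
`aggregate, q` takes the values: (0, 1) → (1, 1) → (3, 1) → (3, 2) → (6, 2) → (6, 6) → (10, 6) → (10, 24) → (15, 24) → (15, 120)

Answer: 15, 120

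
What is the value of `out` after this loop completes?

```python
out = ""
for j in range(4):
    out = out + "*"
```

Repeat '*' 4 times
`out` takes the values: "" → "*" → "**" → "***" → "****"

Answer: "****"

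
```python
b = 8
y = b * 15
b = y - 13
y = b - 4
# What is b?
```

Trace:
`b = 8` → b = 8
`y = b * 15` → y = 120
`b = y - 13` → b = 107
`y = b - 4` → y = 103
So b = 107

Answer: 107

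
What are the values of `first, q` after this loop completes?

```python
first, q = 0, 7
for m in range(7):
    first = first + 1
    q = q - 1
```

first goes 0→7, q goes 7→0
`first, q` takes the values: (0, 7) → (1, 7) → (1, 6) → (2, 6) → (2, 5) → (3, 5) → (3, 4) → (4, 4) → (4, 3) → (5, 3) → (5, 2) → (6, 2) → (6, 1) → (7, 1) → (7, 0)

Answer: 7, 0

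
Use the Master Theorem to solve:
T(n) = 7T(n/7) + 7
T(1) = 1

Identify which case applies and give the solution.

a=7, b=7, f(n)=7. log_7(7) = 1. Since c=0 < 1, Case 1 applies: T(n) = Θ(n^log_b(a)) = O(n).

Answer: O(n) - Case 1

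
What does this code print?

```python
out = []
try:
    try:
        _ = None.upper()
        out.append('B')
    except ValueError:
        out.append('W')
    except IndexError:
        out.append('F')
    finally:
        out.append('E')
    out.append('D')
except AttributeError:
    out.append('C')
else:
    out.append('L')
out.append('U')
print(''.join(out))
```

Execution trace: 'E' (inner finally) → 'C' (except AttributeError) → 'U' (after the try/except). Output: ECU

Answer: ECU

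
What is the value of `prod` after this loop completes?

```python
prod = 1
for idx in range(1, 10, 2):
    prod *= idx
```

Product of 1, 3, 5, ... up to 9
`prod` takes the values: 1 → 3 → 15 → 105 → 945

Answer: 945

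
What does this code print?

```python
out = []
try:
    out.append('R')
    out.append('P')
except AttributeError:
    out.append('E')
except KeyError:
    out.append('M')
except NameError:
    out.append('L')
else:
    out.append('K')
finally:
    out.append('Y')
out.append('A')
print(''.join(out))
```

Execution trace: 'R' (try body) → 'P' (try body, no exception) → 'K' (else) → 'Y' (finally) → 'A' (after the try/except). Output: RPKYA

Answer: RPKYA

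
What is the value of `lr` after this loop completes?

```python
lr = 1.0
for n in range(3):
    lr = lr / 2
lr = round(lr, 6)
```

Halving LR 3 times: 1 / 2^3
`lr` takes the values: 1.0 → 0.5 → 0.25 → 0.125

Answer: 0.125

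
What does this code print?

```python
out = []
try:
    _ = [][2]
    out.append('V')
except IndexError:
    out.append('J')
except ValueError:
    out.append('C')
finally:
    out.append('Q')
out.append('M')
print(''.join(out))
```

Execution trace: 'J' (except IndexError) → 'Q' (finally) → 'M' (after the try/except). Output: JQM

Answer: JQM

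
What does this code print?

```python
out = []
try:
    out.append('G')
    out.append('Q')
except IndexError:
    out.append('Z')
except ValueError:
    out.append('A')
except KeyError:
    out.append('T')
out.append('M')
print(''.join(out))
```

Execution trace: 'G' (try body) → 'Q' (try body, no exception) → 'M' (after the try/except). Output: GQM

Answer: GQM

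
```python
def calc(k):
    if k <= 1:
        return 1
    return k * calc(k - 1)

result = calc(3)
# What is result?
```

calc(3) = 3 * 2 * 1 = 6

Answer: 6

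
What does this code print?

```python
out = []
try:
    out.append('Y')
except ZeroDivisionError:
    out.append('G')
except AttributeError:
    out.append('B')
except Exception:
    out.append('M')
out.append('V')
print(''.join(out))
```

Execution trace: 'Y' (try body, no exception) → 'V' (after the try/except). Output: YV

Answer: YV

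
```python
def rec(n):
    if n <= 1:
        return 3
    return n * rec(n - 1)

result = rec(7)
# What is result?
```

rec(7) = 7 * 6 * 5 * 4 * 3 * 2 * 3 = 15120

Answer: 15120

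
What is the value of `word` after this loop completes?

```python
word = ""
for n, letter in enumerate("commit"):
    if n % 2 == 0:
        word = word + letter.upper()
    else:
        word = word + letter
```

Uppercase even positions in 'commit'
`word` takes the values: "" → "C" → "Co" → "CoM" → "CoMm" → "CoMmI" → "CoMmIt"

Answer: "CoMmIt"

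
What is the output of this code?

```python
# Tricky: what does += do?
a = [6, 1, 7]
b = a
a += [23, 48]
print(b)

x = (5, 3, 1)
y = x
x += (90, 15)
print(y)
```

Key concept: += behavior differs for mutable vs immutable.
Step by step:
`a = [6, 1, 7]` → a = [6, 1, 7]
`b = a` → b = [6, 1, 7] (same object as a)
`a += [23, 48]` → a = [6, 1, 7, 23, 48] (same object as b); b = [6, 1, 7, 23, 48] (same object as a)
`print(b)` → prints [6, 1, 7, 23, 48]
`x = (5, 3, 1)` → x = (5, 3, 1)
`y = x` → y = (5, 3, 1)
`x += (90, 15)` → x = (5, 3, 1, 90, 15)
`print(y)` → prints (5, 3, 1)

Answer:
[6, 1, 7, 23, 48]
(5, 3, 1)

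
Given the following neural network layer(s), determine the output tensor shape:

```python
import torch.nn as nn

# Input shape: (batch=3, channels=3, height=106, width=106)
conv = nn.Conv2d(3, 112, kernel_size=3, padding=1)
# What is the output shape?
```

Input: (3, 3, 106, 106) -> Output: (3, 112, 106, 106)

Answer: (3, 112, 106, 106)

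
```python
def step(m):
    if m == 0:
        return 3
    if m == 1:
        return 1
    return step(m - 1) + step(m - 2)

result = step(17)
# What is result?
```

Build up from base cases: step(0)=3, step(1)=1, step(2)=4, step(3)=5, step(4)=9, step(5)=14, step(6)=23, ..., step(17)=4558

Answer: 4558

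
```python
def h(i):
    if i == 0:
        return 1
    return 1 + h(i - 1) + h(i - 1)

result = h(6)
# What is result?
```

h(i) = 1 + 2·h(i-1), h(0)=1. Closed form: (1+1)·2^6 - 1 = 127.

Answer: 127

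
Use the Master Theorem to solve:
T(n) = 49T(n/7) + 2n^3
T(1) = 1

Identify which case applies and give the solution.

a=49, b=7, f(n)=2n^3. log_7(49) = 2. Since c=3 > 2 and the regularity condition holds (49(n/7)^3 = (49/7^3)n^3 with 49/7^3 < 1), Case 3 applies: T(n) = Θ(f(n)) = O(n^3).

Answer: O(n^3) - Case 3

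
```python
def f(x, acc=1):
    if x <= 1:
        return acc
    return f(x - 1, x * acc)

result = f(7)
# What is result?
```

Accumulator trace (n, acc): (7, 1) -> (6, 7) -> (5, 42) -> (4, 210) -> (3, 840) -> (2, 2520) -> (1, 5040) -> return 5040

Answer: 5040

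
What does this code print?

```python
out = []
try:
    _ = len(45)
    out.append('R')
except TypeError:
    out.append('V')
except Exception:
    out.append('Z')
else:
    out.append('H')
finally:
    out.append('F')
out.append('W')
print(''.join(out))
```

Execution trace: 'V' (except TypeError) → 'F' (finally) → 'W' (after the try/except). Output: VFW

Answer: VFW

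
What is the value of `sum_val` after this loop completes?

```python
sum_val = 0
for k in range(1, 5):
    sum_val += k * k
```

Sum of squares 1² to 4² = 30
`sum_val` takes the values: 0 → 1 → 5 → 14 → 30

Answer: 30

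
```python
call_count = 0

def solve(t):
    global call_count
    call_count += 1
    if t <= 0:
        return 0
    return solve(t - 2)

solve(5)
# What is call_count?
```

Linear recursion stepping by 2: 4 calls from t=5 down to ≤0.

Answer: 4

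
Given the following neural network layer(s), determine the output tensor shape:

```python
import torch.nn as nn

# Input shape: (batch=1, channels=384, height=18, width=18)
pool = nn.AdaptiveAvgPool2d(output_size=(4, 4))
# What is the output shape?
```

Input: (1, 384, 18, 18) -> Output: (1, 384, 4, 4)

Answer: (1, 384, 4, 4)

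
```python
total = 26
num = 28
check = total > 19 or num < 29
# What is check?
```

Trace:
`total = 26` → total = 26
`num = 28` → num = 28
`check = total > 19 or num < 29` → check = True
So check = True

Answer: True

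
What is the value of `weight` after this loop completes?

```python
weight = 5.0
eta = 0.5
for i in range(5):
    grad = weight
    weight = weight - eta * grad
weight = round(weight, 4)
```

Gradient descent: w = 5.0 * (1 - 0.5)^5
`weight` takes the values: 5.0 → 2.5 → 1.25 → 0.625 → 0.3125 → 0.15625 → 0.1562

Answer: 0.1562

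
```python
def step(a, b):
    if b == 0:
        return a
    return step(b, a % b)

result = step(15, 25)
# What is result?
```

step(15, 25) -> step(25, 15) -> step(15, 10) -> step(10, 5) -> step(5, 0) -> 5

Answer: 5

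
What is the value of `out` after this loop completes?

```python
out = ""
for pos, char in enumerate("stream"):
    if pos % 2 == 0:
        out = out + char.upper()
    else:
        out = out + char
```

Uppercase even positions in 'stream'
`out` takes the values: "" → "S" → "St" → "StR" → "StRe" → "StReA" → "StReAm"

Answer: "StReAm"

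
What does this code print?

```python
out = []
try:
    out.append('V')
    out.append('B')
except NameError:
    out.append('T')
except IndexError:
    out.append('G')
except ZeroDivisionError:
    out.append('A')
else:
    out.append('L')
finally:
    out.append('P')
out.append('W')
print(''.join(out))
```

Execution trace: 'V' (try body) → 'B' (try body, no exception) → 'L' (else) → 'P' (finally) → 'W' (after the try/except). Output: VBLPW

Answer: VBLPW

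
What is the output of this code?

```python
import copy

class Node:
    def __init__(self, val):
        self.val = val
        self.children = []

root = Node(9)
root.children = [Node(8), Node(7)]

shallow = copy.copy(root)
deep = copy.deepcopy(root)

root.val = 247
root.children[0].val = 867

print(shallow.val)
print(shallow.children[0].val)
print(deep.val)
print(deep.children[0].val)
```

Key concept: deep copy with custom objects.
Step by step:
`root = Node(9)` → root = Node(val=9, children=[])
`root.children = [Node(8), Node(7)]` → root = Node(val=9, children=[Node(val=8, children=[]), Node(val=7, children=[])])
`shallow = copy.copy(root)` → shallow = Node(val=9, children=[Node(val=8, children=[]), Node(val=7, children=[])])
`deep = copy.deepcopy(root)` → deep = Node(val=9, children=[Node(val=8, children=[]), Node(val=7, children=[])])
`root.val = 247` → root = Node(val=247, children=[Node(val=8, children=[]), Node(val=7, children=[])])
`root.children[0].val = 867` → root = Node(val=247, children=[Node(val=867, children=[]), Node(val=7, children=[])]); shallow = Node(val=9, children=[Node(val=867, children=[]), Node(val=7, children=[])])
`print(shallow.val)` → prints 9
`print(shallow.children[0].val)` → prints 867
`print(deep.val)` → prints 9
`print(deep.children[0].val)` → prints 8

Answer:
9
867
9
8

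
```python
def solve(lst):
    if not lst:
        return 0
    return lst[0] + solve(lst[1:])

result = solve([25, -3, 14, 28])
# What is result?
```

25 + (-3) + 14 + 28 + 0 = 64

Answer: 64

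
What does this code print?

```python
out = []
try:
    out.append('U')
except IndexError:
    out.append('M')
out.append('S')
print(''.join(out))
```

Execution trace: 'U' (try body, no exception) → 'S' (after the try/except). Output: US

Answer: US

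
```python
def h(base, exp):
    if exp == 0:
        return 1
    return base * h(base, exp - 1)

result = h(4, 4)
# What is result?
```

h(4, 4) = 4 * 4 * 4 * 4 = 256

Answer: 256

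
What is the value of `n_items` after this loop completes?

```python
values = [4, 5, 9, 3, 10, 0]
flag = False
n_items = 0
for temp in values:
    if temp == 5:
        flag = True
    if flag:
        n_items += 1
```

Count elements after first 5 in [4, 5, 9, 3, 10, 0]
`n_items` takes the values: 0 → 1 → 2 → 3 → 4 → 5

Answer: 5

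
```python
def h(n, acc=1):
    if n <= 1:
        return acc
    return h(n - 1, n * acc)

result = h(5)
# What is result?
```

Accumulator trace (n, acc): (5, 1) -> (4, 5) -> (3, 20) -> (2, 60) -> (1, 120) -> return 120

Answer: 120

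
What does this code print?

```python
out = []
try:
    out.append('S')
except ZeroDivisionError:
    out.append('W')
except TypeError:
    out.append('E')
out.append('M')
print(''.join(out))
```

Execution trace: 'S' (try body, no exception) → 'M' (after the try/except). Output: SM

Answer: SM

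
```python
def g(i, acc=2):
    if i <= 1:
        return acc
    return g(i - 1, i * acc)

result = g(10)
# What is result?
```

Accumulator trace (n, acc): (10, 2) -> (9, 20) -> (8, 180) -> (7, 1440) -> (6, 10080) -> (5, 60480) -> (4, 302400) -> (3, 1209600) -> (2, 3628800) -> (1, 7257600) -> return 7257600

Answer: 7257600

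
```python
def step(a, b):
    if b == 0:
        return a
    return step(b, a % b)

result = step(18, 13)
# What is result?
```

step(18, 13) -> step(13, 5) -> step(5, 3) -> step(3, 2) -> step(2, 1) -> step(1, 0) -> 1

Answer: 1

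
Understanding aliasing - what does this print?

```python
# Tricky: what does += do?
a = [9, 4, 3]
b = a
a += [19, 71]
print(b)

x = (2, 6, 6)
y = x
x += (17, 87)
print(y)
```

Key concept: += behavior differs for mutable vs immutable.
Step by step:
`a = [9, 4, 3]` → a = [9, 4, 3]
`b = a` → b = [9, 4, 3] (same object as a)
`a += [19, 71]` → a = [9, 4, 3, 19, 71] (same object as b); b = [9, 4, 3, 19, 71] (same object as a)
`print(b)` → prints [9, 4, 3, 19, 71]
`x = (2, 6, 6)` → x = (2, 6, 6)
`y = x` → y = (2, 6, 6)
`x += (17, 87)` → x = (2, 6, 6, 17, 87)
`print(y)` → prints (2, 6, 6)

Answer:
[9, 4, 3, 19, 71]
(2, 6, 6)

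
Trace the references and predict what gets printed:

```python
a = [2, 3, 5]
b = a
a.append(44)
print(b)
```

Key concept: basic list aliasing.
Step by step:
`a = [2, 3, 5]` → a = [2, 3, 5]
`b = a` → b = [2, 3, 5] (same object as a)
`a.append(44)` → a = [2, 3, 5, 44] (same object as b); b = [2, 3, 5, 44] (same object as a)
`print(b)` → prints [2, 3, 5, 44]

Answer: [2, 3, 5, 44]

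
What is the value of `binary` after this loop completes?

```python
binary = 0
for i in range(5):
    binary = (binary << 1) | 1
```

Build 5 consecutive 1-bits: 0b11111
`binary` takes the values: 0 → 1 → 3 → 7 → 15 → 31

Answer: 31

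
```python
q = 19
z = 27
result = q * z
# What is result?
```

Trace:
`q = 19` → q = 19
`z = 27` → z = 27
`result = q * z` → result = 513
So result = 513

Answer: 513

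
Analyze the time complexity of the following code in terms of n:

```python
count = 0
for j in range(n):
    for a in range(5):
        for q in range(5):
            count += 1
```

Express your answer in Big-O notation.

Each loop level contributes: n × 1 × 1. Multiplying the contributions gives O(n).

Answer: O(n)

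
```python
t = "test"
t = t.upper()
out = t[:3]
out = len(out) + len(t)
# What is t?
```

Trace:
`t = "test"` → t = 'test'
`t = t.upper()` → t = 'TEST'
`out = t[:3]` → out = 'TES'
`out = len(out) + len(t)` → out = 7
So t = 'TEST'

Answer: 'TEST'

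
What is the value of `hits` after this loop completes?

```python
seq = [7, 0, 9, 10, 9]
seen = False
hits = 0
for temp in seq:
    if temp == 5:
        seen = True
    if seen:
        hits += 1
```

Count elements after first 5 in [7, 0, 9, 10, 9]
`hits` takes the values: 0

Answer: 0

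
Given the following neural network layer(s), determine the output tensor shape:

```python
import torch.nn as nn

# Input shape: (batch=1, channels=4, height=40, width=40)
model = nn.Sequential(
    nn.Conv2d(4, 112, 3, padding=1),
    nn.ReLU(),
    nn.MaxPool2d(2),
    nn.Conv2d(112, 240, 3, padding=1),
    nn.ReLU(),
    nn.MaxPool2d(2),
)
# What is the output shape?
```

Input: (1, 4, 40, 40) -> after first Conv2d: (1, 112, 40, 40) -> after first MaxPool2d: (1, 112, 20, 20) -> after second Conv2d: (1, 240, 20, 20) -> Output: (1, 240, 10, 10)

Answer: (1, 240, 10, 10)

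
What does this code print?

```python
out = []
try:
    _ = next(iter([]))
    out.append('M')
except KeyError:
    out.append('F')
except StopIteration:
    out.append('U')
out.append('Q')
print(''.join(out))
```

Execution trace: 'U' (except StopIteration) → 'Q' (after the try/except). Output: UQ

Answer: UQ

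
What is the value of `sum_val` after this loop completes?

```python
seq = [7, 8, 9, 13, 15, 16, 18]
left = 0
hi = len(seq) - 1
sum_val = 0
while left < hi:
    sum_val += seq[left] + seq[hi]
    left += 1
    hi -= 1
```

Sum of pairs from ends
`sum_val` takes the values: 0 → 25 → 49 → 73

Answer: 73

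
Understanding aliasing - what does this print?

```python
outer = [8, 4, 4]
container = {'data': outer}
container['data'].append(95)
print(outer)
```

Key concept: dict holds reference to list.
Step by step:
`outer = [8, 4, 4]` → outer = [8, 4, 4]
`container = {'data': outer}` → container = {'data': [8, 4, 4]}
`container['data'].append(95)` → outer = [8, 4, 4, 95]; container = {'data': [8, 4, 4, 95]}
`print(outer)` → prints [8, 4, 4, 95]

Answer: [8, 4, 4, 95]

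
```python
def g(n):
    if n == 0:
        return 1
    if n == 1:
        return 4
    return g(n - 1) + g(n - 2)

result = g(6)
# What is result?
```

Build up from base cases: g(0)=1, g(1)=4, g(2)=5, g(3)=9, g(4)=14, g(5)=23, g(6)=37

Answer: 37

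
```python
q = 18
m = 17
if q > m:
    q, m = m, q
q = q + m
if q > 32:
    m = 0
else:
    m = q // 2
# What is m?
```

Trace:
`q = 18` → q = 18
`m = 17` → m = 17
`if q > m: ...` → q > m is True → q = 17; m = 18
`q = q + m` → q = 35
`if q > 32: ...` → q > 32 is True → m = 0
So m = 0

Answer: 0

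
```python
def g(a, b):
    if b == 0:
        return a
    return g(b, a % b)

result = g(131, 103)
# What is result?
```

g(131, 103) -> g(103, 28) -> g(28, 19) -> g(19, 9) -> g(9, 1) -> g(1, 0) -> 1

Answer: 1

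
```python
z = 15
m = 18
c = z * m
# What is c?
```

Trace:
`z = 15` → z = 15
`m = 18` → m = 18
`c = z * m` → c = 270
So c = 270

Answer: 270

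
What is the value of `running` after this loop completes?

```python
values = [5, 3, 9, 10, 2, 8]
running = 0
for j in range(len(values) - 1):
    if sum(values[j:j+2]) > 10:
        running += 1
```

Count windows with sum > 10
`running` takes the values: 0 → 1 → 2 → 3

Answer: 3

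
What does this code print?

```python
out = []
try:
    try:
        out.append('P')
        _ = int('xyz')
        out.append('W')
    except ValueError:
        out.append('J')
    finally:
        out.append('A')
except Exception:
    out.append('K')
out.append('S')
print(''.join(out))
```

Execution trace: 'P' (inner try body) → 'J' (inner except ValueError) → 'A' (inner finally) → 'S' (after the try/except). Output: PJAS

Answer: PJAS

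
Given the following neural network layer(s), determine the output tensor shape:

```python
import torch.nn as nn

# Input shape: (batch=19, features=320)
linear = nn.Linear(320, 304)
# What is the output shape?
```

Input: (19, 320) -> Output: (19, 304)

Answer: (19, 304)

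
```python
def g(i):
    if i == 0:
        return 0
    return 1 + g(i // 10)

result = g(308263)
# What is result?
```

Count of digits of 308263: 6

Answer: 6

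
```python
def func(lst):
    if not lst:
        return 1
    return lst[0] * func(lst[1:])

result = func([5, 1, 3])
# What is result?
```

Product over [5, 1, 3] = 5 * 1 * 3 = 15

Answer: 15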